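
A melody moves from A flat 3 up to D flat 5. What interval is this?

A to D spans four letter names (A-B-C-D), plus an octave: an eleventh.
The perfect eleventh spans 17 semitones, and Ab3 to Db5 is exactly 17 semitones — so this is a perfect eleventh.
(Equivalently, a compound perfect fourth: a perfect fourth plus an octave.)

perfect eleventh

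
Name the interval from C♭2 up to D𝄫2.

C to D spans two letter names (C-D), so the interval is some kind of second.
Cb2 to Dbb2 is 1 semitone, a half step short of the major second (2), so this is minor.

minor second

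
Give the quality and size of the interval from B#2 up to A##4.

M14

B to A spans seven letter names (B-C-D-E-F-G-A), plus an octave, so the interval is some kind of fourteenth.
Counting semitones, B#2→A##4 is 23, which is the major fourteenth.
(Equivalently, a compound major seventh: a major seventh plus an octave.)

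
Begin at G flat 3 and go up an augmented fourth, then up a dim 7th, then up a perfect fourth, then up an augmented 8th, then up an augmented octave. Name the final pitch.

Up an augmented fourth from Gb3: C4 (6 semitones up).
A diminished seventh up from C4 is Bbb4.
Bbb4 up a perfect fourth → Ebb5 (5 semitones).
An augmented octave up from Ebb5 is Eb6.
Up an augmented octave from Eb6: E7 (13 semitones up).

E 7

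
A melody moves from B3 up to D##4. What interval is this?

B to D spans three letter names (B-C-D), so the interval is some kind of third.
B3 to D##4 spans 5 semitones — one semitone wider than the major third (4) — giving an augmented third.

A3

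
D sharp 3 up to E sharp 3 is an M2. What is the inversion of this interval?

minor 7th

The rule of nine gives the new number: 9 − 2 = 7, so a second becomes a seventh.
The quality also flips — major becomes minor — giving a minor seventh.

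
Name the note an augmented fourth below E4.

Bb3

Four letter names down from E: B.
An augmented fourth is 6 semitones; 6 semitones down from E4 gives Bb3.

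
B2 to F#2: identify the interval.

Descending from B2 to F#2 is the same interval as ascending F#2 to B2.
F to B spans four letter names (F-G-A-B) — that makes it a fourth of some quality.
The perfect fourth spans 5 semitones, and F#2 to B2 is exactly 5 semitones — so this is a perfect fourth.

perfect 4th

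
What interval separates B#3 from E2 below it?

A12

Descending from B#3 to E2 is the same interval as ascending E2 to B#3.
E to B spans five letter names (E-F-G-A-B), plus an octave: a twelfth.
E2 to B#3 spans 20 semitones — one semitone wider than the perfect twelfth (19) — giving an augmented twelfth.
(Equivalently, a compound augmented fifth: an augmented fifth plus an octave.)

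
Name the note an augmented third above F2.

A#2

Counting three letter names up from F lands on A.
An augmented third is 5 semitones; 5 semitones up from F2 gives A#2.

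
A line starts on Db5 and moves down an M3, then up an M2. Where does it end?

Down a major third from Db5: Bbb4 (4 semitones down).
Bbb4 up a major second → Cb5 (2 semitones).

Cb5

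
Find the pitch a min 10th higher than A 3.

C 5

The tenth's letter: A up three letter names plus an octave → C.
Moving 15 semitones up from A3 (the size of a minor tenth) reaches C5.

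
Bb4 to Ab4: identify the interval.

Descending from Bb4 to Ab4 is the same interval as ascending Ab4 to Bb4.
A to B spans two letter names (A-B), so the interval is some kind of second.
Counting semitones, Ab4→Bb4 is 2, which is the major second.

major second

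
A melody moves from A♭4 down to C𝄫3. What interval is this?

augmented 13th

Descending from Ab4 to Cbb3 is the same interval as ascending Cbb3 to Ab4.
C to A spans six letter names (C-D-E-F-G-A), plus an octave: a thirteenth.
A major thirteenth would be 21 semitones; Cbb3 to Ab4 is 22, one semitone wider, so the interval is augmented.
(Equivalently, a compound augmented sixth: an augmented sixth plus an octave.)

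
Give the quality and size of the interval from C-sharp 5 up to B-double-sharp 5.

C to B spans seven letter names (C-D-E-F-G-A-B): a seventh.
C#5 to B##5 spans 12 semitones — one semitone wider than the major seventh (11) — giving an augmented seventh.

augmented 7th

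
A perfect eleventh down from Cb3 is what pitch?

Gb1

Four letters down from C (plus an octave) reaches G.
A perfect eleventh spans 17 semitones, so from Cb3 the target pitch is Gb1.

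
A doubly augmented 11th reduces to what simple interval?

Subtracting seven from the interval number removes an octave: 11 − 7 = 4.
So a doubly augmented eleventh is an octave plus a doubly augmented fourth. The quality is unchanged.

doubly augmented fourth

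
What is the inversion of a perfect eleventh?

perfect fifth

First reduce the compound perfect eleventh to its simple form, a perfect fourth.
The rule of nine gives the new number: 9 − 4 = 5, so a fourth becomes a fifth.
And perfect stays perfect under inversion, so we get a perfect fifth.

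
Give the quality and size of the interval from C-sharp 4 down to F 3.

A5

Descending from C#4 to F3 is the same interval as ascending F3 to C#4.
F to C spans five letter names (F-G-A-B-C): a fifth.
F3 to C#4 spans 8 semitones — one semitone wider than the perfect fifth (7) — giving an augmented fifth.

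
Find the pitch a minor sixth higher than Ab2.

Fb3

Six letter names up from A: F.
A minor sixth spans 8 semitones, so from Ab2 the target pitch is Fb3.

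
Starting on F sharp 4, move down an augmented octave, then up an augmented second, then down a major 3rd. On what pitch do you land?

Down an augmented octave from F#4: F3 (13 semitones down).
An augmented second up from F3 is G#3.
G#3 down a major third → E3 (4 semitones).

E 3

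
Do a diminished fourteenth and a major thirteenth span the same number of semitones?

Yes

Both span 21 semitones: a diminished fourteenth and a major thirteenth are the same chromatic distance.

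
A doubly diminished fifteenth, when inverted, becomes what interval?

doubly augmented unison

First reduce the compound doubly diminished fifteenth to its simple form, a doubly diminished octave.
Inverted interval numbers add to nine, so an octave pairs with a unison (8 + 1 = 9).
Quality inverts too: doubly diminished becomes doubly augmented. That makes the inversion a doubly augmented unison.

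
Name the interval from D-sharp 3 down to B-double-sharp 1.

Descending from D#3 to B##1 is the same interval as ascending B##1 to D#3.
B to D spans three letter names (B-C-D), plus an octave — that makes it a tenth of some quality.
The major tenth is 16 semitones; here we have 14, two semitones narrower: diminished.
(Equivalently, a compound diminished third: a diminished third plus an octave.)

diminished 10th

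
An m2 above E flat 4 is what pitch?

F flat 4

Two letter names up from E: F.
A minor second spans 1 semitone, so from Eb4 the target pitch is Fb4.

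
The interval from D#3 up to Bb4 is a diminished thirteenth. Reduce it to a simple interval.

Take out an octave (7 from the number): 13 − 7 = 6.
That makes a diminished thirteenth a compound diminished sixth — an octave plus a diminished sixth.

diminished 6th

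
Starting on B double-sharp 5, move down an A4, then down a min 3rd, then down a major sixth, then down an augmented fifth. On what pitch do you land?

B 3

An augmented fourth down from B##5 is F##5.
A minor third down from F##5 is D##5.
A major sixth down from D##5 is F##4.
F##4 down an augmented fifth → B3 (8 semitones).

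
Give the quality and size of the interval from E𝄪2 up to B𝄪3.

E to B spans five letter names (E-F-G-A-B), plus an octave — that makes it a twelfth of some quality.
Counting semitones, E##2→B##3 is 19, which is the perfect twelfth.
(Equivalently, a compound perfect fifth: a perfect fifth plus an octave.)

perfect 12th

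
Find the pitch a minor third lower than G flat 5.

Three letter names down from G: E.
A minor third spans 3 semitones, so from Gb5 the target pitch is Eb5.

E flat 5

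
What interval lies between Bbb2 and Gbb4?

B to G spans six letter names (B-C-D-E-F-G), plus an octave, so the interval is some kind of thirteenth.
At 20 semitones, Bbb2→Gbb4 falls one short of a major thirteenth: minor.
(Equivalently, a compound minor sixth: a minor sixth plus an octave.)

minor thirteenth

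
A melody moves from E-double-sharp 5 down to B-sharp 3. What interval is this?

Descending from E##5 to B#3 is the same interval as ascending B#3 to E##5.
B to E spans four letter names (B-C-D-E), plus an octave, so the interval is some kind of eleventh.
B#3 to E##5 spans 18 semitones — one semitone wider than the perfect eleventh (17) — giving an augmented eleventh.
(Equivalently, a compound augmented fourth: an augmented fourth plus an octave.)

A11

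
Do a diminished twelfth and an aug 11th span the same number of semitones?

A diminished twelfth = 18 semitones = an augmented eleventh; enharmonically equal.

Yes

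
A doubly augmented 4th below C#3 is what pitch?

Counting four letter names down from C lands on G.
A doubly augmented fourth spans 7 semitones, so from C#3 the target pitch is Gb2.

Gb2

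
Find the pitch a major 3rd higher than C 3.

E 3

The third takes the letter from C up to E.
Moving 4 semitones up from C3 (the size of a major third) reaches E3.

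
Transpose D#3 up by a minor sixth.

The sixth takes the letter from D up to B.
Moving 8 semitones up from D#3 (the size of a minor sixth) reaches B3.

B3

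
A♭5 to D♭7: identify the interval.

perfect eleventh

A to D spans four letter names (A-B-C-D), plus an octave: an eleventh.
Ab5 to Db7 is 17 semitones, matching the perfect eleventh exactly, so the quality is perfect.
(Equivalently, a compound perfect fourth: a perfect fourth plus an octave.)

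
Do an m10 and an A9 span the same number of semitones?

A minor tenth = 15 semitones = an augmented ninth; enharmonically equal.

Yes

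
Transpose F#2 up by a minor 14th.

The fourteenth's letter: F up seven letter names plus an octave → E.
A minor fourteenth spans 22 semitones, so from F#2 the target pitch is E4.

E4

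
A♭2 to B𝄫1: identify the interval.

M7

Descending from Ab2 to Bbb1 is the same interval as ascending Bbb1 to Ab2.
B to A spans seven letter names (B-C-D-E-F-G-A) — that makes it a seventh of some quality.
Counting semitones, Bbb1→Ab2 is 11, which is the major seventh.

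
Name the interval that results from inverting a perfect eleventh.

First reduce the compound perfect eleventh to its simple form, a perfect fourth.
Inverted interval numbers add to nine, so a fourth pairs with a fifth (4 + 5 = 9).
The quality also flips — perfect stays perfect — giving a perfect fifth.

perfect fifth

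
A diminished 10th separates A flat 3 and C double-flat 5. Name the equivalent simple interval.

diminished 3rd

Take out an octave (7 from the number): 10 − 7 = 3.
Quality carries through unchanged, so the simple form is a diminished third.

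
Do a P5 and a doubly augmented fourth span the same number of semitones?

A perfect fifth = 7 semitones = a doubly augmented fourth; enharmonically equal.

Yes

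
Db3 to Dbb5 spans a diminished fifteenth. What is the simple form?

diminished 8th

Subtracting seven from the interval number removes an octave: 15 − 7 = 8.
Quality carries through unchanged, so the simple form is a diminished octave.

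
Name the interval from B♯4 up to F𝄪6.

B to F spans five letter names (B-C-D-E-F), plus an octave — that makes it a twelfth of some quality.
Counting semitones, B#4→F##6 is 19, which is the perfect twelfth.
(Equivalently, a compound perfect fifth: a perfect fifth plus an octave.)

perfect 12th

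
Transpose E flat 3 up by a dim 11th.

The eleventh's letter: E up four letter names plus an octave → A.
A diminished eleventh is 16 semitones; 16 semitones up from Eb3 gives Abb4.

A double-flat 4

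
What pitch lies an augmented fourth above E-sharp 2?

A-double-sharp 2

The fourth takes the letter from E up to A.
An augmented fourth spans 6 semitones, so from E#2 the target pitch is A##2.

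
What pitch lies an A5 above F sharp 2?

C double-sharp 3

The fifth takes the letter from F up to C.
An augmented fifth is 8 semitones; 8 semitones up from F#2 gives C##3.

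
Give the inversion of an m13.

major 3rd

First reduce the compound minor thirteenth to its simple form, a minor sixth.
The rule of nine gives the new number: 9 − 6 = 3, so a sixth becomes a third.
Quality inverts too: minor becomes major. That makes the inversion a major third.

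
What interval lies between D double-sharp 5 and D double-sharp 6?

perfect octave

D to D is the same letter name, plus an octave, so the interval is some kind of octave.
D##5 to D##6 is 12 semitones, matching the perfect octave exactly, so the quality is perfect.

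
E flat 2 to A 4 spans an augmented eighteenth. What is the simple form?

A4

Each octave removed subtracts seven from the number: 18 − 14 = 4.
Quality carries through unchanged, so the simple form is an augmented fourth.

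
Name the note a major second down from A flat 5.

Counting two letter names down from A lands on G.
A major second spans 2 semitones, so from Ab5 the target pitch is Gb5.

G flat 5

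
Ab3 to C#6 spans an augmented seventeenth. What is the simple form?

augmented third

Subtracting seven from the interval number removes an octave: 17 − 14 = 3.
Quality carries through unchanged, so the simple form is an augmented third.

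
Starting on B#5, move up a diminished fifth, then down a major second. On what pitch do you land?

A diminished fifth up from B#5 is F#6.
A major second down from F#6 is E6.

E6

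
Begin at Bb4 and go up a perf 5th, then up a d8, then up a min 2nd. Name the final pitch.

Gbb6

Bb4 up a perfect fifth → F5 (7 semitones).
F5 up a diminished octave → Fb6 (11 semitones).
A minor second up from Fb6 is Gbb6.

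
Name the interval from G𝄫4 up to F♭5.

G to F spans seven letter names (G-A-B-C-D-E-F): a seventh.
Counting semitones, Gbb4→Fb5 is 11, which is the major seventh.

major seventh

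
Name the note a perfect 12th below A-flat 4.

Five letters down from A (plus an octave) reaches D.
Moving 19 semitones down from Ab4 (the size of a perfect twelfth) reaches Db3.

D-flat 3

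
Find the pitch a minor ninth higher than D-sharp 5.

E 6

Counting two letter names plus an octave up from D lands on E.
A minor ninth is 13 semitones; 13 semitones up from D#5 gives E6.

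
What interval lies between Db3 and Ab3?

D to A spans five letter names (D-E-F-G-A), so the interval is some kind of fifth.
The perfect fifth spans 7 semitones, and Db3 to Ab3 is exactly 7 semitones — so this is a perfect fifth.

P5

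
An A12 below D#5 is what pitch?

G3

The twelfth's letter: D down five letter names plus an octave → G.
An augmented twelfth is 20 semitones; 20 semitones down from D#5 gives G3.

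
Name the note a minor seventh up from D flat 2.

C flat 3

Counting seven letter names up from D lands on C.
A minor seventh spans 10 semitones, so from Db2 the target pitch is Cb3.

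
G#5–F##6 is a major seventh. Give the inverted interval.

minor second

Inverted interval numbers add to nine, so a seventh pairs with a second (7 + 2 = 9).
And major becomes minor under inversion, so we get a minor second.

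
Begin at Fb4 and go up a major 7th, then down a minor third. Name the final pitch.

C5

A major seventh up from Fb4 is Eb5.
A minor third down from Eb5 is C5.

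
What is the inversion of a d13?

augmented 3rd

First reduce the compound diminished thirteenth to its simple form, a diminished sixth.
The rule of nine gives the new number: 9 − 6 = 3, so a sixth becomes a third.
And diminished becomes augmented under inversion, so we get an augmented third.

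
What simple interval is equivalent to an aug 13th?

Take out an octave (7 from the number): 13 − 7 = 6.
So an augmented thirteenth is an octave plus an augmented sixth. The quality is unchanged.

A6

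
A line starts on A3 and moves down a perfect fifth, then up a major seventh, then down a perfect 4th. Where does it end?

G#3

Down a perfect fifth from A3: D3 (7 semitones down).
A major seventh up from D3 is C#4.
C#4 down a perfect fourth → G#3 (5 semitones).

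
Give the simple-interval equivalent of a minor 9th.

minor second

Take out an octave (7 from the number): 9 − 7 = 2.
Quality carries through unchanged, so the simple form is a minor second.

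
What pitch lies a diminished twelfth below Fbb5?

Bbb3

Counting five letter names plus an octave down from F lands on B.
A diminished twelfth spans 18 semitones, so from Fbb5 the target pitch is Bbb3.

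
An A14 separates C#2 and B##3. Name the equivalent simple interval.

augmented 7th

Take out an octave (7 from the number): 14 − 7 = 7.
So an augmented fourteenth is an octave plus an augmented seventh. The quality is unchanged.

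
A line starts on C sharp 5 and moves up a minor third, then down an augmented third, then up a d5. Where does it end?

G double-flat 5

Up a minor third from C#5: E5 (3 semitones up).
An augmented third down from E5 is Cb5.
Up a diminished fifth from Cb5: Gbb5 (6 semitones up).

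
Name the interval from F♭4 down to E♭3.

Descending from Fb4 to Eb3 is the same interval as ascending Eb3 to Fb4.
E to F spans two letter names (E-F), plus an octave, so the interval is some kind of ninth.
At 13 semitones, Eb3→Fb4 falls one short of a major ninth: minor.
(Equivalently, a compound minor second: a minor second plus an octave.)

minor ninth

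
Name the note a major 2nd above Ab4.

Bb4

The second takes the letter from A up to B.
Moving 2 semitones up from Ab4 (the size of a major second) reaches Bb4.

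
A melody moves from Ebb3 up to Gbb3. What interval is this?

m3

E to G spans three letter names (E-F-G): a third.
At 3 semitones, Ebb3→Gbb3 falls one short of a major third: minor.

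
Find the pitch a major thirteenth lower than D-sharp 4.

F-sharp 2

The thirteenth's letter: D down six letter names plus an octave → F.
A major thirteenth spans 21 semitones, so from D#4 the target pitch is F#2.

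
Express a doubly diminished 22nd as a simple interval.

dd8

Each octave removed subtracts seven from the number: 22 − 14 = 8.
So a doubly diminished twenty-second is 2 octaves plus a doubly diminished octave. The quality is unchanged.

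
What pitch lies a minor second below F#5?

The second takes the letter from F down to E.
A minor second spans 1 semitone, so from F#5 the target pitch is E#5.

E#5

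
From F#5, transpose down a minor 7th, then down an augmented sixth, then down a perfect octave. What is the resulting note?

Bb2

Down a minor seventh from F#5: G#4 (10 semitones down).
Down an augmented sixth from G#4: Bb3 (10 semitones down).
Down a perfect octave from Bb3: Bb2 (12 semitones down).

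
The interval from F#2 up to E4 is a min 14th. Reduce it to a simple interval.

m7

Subtracting seven from the interval number removes an octave: 14 − 7 = 7.
So a minor fourteenth is an octave plus a minor seventh. The quality is unchanged.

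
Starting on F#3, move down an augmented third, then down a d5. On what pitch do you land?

G2

An augmented third down from F#3 is Db3.
Db3 down a diminished fifth → G2 (6 semitones).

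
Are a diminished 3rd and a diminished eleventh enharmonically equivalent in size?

A diminished third is 2 semitones but a diminished eleventh is 16 semitones — different sizes.

No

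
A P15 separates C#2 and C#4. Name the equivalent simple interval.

Subtracting seven from the interval number removes an octave: 15 − 7 = 8.
So a perfect fifteenth is an octave plus a perfect octave. The quality is unchanged.

perfect 8th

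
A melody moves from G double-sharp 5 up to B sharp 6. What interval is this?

G to B spans three letter names (G-A-B), plus an octave, so the interval is some kind of tenth.
At 15 semitones, G##5→B#6 falls one short of a major tenth: minor.
(Equivalently, a compound minor third: a minor third plus an octave.)

minor 10th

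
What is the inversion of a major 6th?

m3

Inverted interval numbers add to nine, so a sixth pairs with a third (6 + 3 = 9).
And major becomes minor under inversion, so we get a minor third.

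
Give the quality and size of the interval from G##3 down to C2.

Descending from G##3 to C2 is the same interval as ascending C2 to G##3.
C to G spans five letter names (C-D-E-F-G), plus an octave, so the interval is some kind of twelfth.
A perfect twelfth would be 19 semitones; C2 to G##3 is 21, two semitones wider, so the interval is doubly augmented.
(Equivalently, a compound doubly augmented fifth: a doubly augmented fifth plus an octave.)

doubly augmented twelfth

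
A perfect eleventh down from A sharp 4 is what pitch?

E sharp 3

Counting four letter names plus an octave down from A lands on E.
A perfect eleventh spans 17 semitones, so from A#4 the target pitch is E#3.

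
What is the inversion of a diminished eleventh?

A5

First reduce the compound diminished eleventh to its simple form, a diminished fourth.
Inverted interval numbers add to nine, so a fourth pairs with a fifth (4 + 5 = 9).
And diminished becomes augmented under inversion, so we get an augmented fifth.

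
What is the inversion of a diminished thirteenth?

A3

First reduce the compound diminished thirteenth to its simple form, a diminished sixth.
Inverted interval numbers add to nine, so a sixth pairs with a third (6 + 3 = 9).
The quality also flips — diminished becomes augmented — giving an augmented third.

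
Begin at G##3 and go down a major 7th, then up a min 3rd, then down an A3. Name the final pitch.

A major seventh down from G##3 is A#2.
A#2 up a minor third → C#3 (3 semitones).
Down an augmented third from C#3: Ab2 (5 semitones down).

Ab2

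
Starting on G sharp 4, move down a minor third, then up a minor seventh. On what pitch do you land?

A minor third down from G#4 is E#4.
E#4 up a minor seventh → D#5 (10 semitones).

D sharp 5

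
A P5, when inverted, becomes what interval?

perfect fourth

Interval numbers invert to sum to nine: 5 + 4 = 9, so a fifth inverts to a fourth.
The quality also flips — perfect stays perfect — giving a perfect fourth.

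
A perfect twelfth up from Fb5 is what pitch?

Cb7

Counting five letter names plus an octave up from F lands on C.
A perfect twelfth spans 19 semitones, so from Fb5 the target pitch is Cb7.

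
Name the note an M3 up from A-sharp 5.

C-double-sharp 6

The third takes the letter from A up to C.
Moving 4 semitones up from A#5 (the size of a major third) reaches C##6.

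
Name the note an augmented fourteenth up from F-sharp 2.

E-double-sharp 4

The fourteenth's letter: F up seven letter names plus an octave → E.
An augmented fourteenth spans 24 semitones, so from F#2 the target pitch is E##4.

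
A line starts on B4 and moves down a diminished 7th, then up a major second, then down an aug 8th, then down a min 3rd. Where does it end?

B#2

A diminished seventh down from B4 is C##4.
Up a major second from C##4: D##4 (2 semitones up).
Down an augmented octave from D##4: D#3 (13 semitones down).
D#3 down a minor third → B#2 (3 semitones).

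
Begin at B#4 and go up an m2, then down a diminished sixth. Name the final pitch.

E##4

A minor second up from B#4 is C#5.
A diminished sixth down from C#5 is E##4.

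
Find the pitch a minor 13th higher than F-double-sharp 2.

D-sharp 4

The thirteenth's letter: F up six letter names plus an octave → D.
Moving 20 semitones up from F##2 (the size of a minor thirteenth) reaches D#4.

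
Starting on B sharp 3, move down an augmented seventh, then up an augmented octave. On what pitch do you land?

C sharp 4

B#3 down an augmented seventh → C3 (12 semitones).
C3 up an augmented octave → C#4 (13 semitones).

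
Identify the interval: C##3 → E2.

augmented 6th

Descending from C##3 to E2 is the same interval as ascending E2 to C##3.
E to C spans six letter names (E-F-G-A-B-C), so the interval is some kind of sixth.
The major sixth is 9 semitones; here we have 10, one semitone wider: augmented.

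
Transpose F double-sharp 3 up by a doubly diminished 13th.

Six letters up from F (plus an octave) reaches D.
A doubly diminished thirteenth spans 18 semitones, so from F##3 the target pitch is Db5.

D flat 5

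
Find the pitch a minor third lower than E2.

C#2

Counting three letter names down from E lands on C.
A minor third spans 3 semitones, so from E2 the target pitch is C#2.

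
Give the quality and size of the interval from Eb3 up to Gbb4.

d10

E to G spans three letter names (E-F-G), plus an octave, so the interval is some kind of tenth.
The major tenth is 16 semitones; here we have 14, two semitones narrower: diminished.
(Equivalently, a compound diminished third: a diminished third plus an octave.)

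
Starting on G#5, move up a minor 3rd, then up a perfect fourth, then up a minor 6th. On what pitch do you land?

A minor third up from G#5 is B5.
A perfect fourth up from B5 is E6.
Up a minor sixth from E6: C7 (8 semitones up).

C7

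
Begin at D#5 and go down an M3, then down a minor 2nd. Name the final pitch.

A major third down from D#5 is B4.
Down a minor second from B4: A#4 (1 semitone down).

A#4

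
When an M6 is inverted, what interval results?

Interval numbers invert to sum to nine: 6 + 3 = 9, so a sixth inverts to a third.
Quality inverts too: major becomes minor. That makes the inversion a minor third.

minor third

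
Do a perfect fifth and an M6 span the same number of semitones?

No

A perfect fifth is 7 semitones but a major sixth is 9 semitones — different sizes.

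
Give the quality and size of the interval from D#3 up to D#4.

D to D is the same letter name, plus an octave — that makes it an octave of some quality.
D#3 to D#4 is 12 semitones, matching the perfect octave exactly, so the quality is perfect.

perfect octave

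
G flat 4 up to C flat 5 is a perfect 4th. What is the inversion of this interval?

Inverted interval numbers add to nine, so a fourth pairs with a fifth (4 + 5 = 9).
And perfect stays perfect under inversion, so we get a perfect fifth.

P5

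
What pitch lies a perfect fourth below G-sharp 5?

D-sharp 5

Counting four letter names down from G lands on D.
A perfect fourth spans 5 semitones, so from G#5 the target pitch is D#5.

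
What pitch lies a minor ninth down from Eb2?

Two letters down from E (plus an octave) reaches D.
A minor ninth spans 13 semitones, so from Eb2 the target pitch is D1.

D1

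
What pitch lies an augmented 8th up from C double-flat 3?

C flat 4

The letter stays C (same as the start), shifted an octave up.
An augmented octave is 13 semitones; 13 semitones up from Cbb3 gives Cb4.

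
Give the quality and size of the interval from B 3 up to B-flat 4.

diminished octave

B to B is the same letter name, plus an octave: an octave.
A perfect octave would be 12 semitones; B3 to Bb4 is 11, one semitone narrower, so the interval is diminished.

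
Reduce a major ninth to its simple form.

major 2nd

Take out an octave (7 from the number): 9 − 7 = 2.
That makes a major ninth a compound major second — an octave plus a major second.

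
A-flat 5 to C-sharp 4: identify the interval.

diminished 13th

Descending from Ab5 to C#4 is the same interval as ascending C#4 to Ab5.
C to A spans six letter names (C-D-E-F-G-A), plus an octave — that makes it a thirteenth of some quality.
A major thirteenth would be 21 semitones; C#4 to Ab5 is 19, two semitones narrower, so the interval is diminished.
(Equivalently, a compound diminished sixth: a diminished sixth plus an octave.)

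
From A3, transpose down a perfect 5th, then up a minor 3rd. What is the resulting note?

F3

A3 down a perfect fifth → D3 (7 semitones).
D3 up a minor third → F3 (3 semitones).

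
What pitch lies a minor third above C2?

Three letter names up from C: E.
A minor third spans 3 semitones, so from C2 the target pitch is Eb2.

Eb2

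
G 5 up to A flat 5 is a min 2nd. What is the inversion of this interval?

M7

Interval numbers invert to sum to nine: 2 + 7 = 9, so a second inverts to a seventh.
And minor becomes major under inversion, so we get a major seventh.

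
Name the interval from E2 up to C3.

minor 6th

E to C spans six letter names (E-F-G-A-B-C), so the interval is some kind of sixth.
At 8 semitones, E2→C3 falls one short of a major sixth: minor.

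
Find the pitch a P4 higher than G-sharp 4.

C-sharp 5

Four letter names up from G: C.
A perfect fourth spans 5 semitones, so from G#4 the target pitch is C#5.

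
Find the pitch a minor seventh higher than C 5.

The seventh takes the letter from C up to B.
A minor seventh is 10 semitones; 10 semitones up from C5 gives Bb5.

B flat 5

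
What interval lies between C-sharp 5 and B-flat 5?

C to B spans seven letter names (C-D-E-F-G-A-B), so the interval is some kind of seventh.
C#5 to Bb5 spans 9 semitones — two semitones narrower than the major seventh (11) — giving a diminished seventh.

diminished 7th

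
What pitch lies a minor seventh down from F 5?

The seventh takes the letter from F down to G.
A minor seventh is 10 semitones; 10 semitones down from F5 gives G4.

G 4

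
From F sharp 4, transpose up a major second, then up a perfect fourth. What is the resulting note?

C sharp 5

Up a major second from F#4: G#4 (2 semitones up).
G#4 up a perfect fourth → C#5 (5 semitones).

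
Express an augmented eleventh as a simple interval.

A4

Subtracting seven from the interval number removes an octave: 11 − 7 = 4.
That makes an augmented eleventh a compound augmented fourth — an octave plus an augmented fourth.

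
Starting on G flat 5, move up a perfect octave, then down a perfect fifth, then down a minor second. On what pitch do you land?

B flat 5

Gb5 up a perfect octave → Gb6 (12 semitones).
Down a perfect fifth from Gb6: Cb6 (7 semitones down).
Cb6 down a minor second → Bb5 (1 semitone).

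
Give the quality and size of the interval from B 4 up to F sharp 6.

B to F spans five letter names (B-C-D-E-F), plus an octave — that makes it a twelfth of some quality.
The perfect twelfth spans 19 semitones, and B4 to F#6 is exactly 19 semitones — so this is a perfect twelfth.
(Equivalently, a compound perfect fifth: a perfect fifth plus an octave.)

perfect 12th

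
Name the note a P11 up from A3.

The eleventh's letter: A up four letter names plus an octave → D.
A perfect eleventh spans 17 semitones, so from A3 the target pitch is D5.

D5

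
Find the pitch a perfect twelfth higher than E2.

B3

Counting five letter names plus an octave up from E lands on B.
A perfect twelfth is 19 semitones; 19 semitones up from E2 gives B3.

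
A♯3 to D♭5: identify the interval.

A to D spans four letter names (A-B-C-D), plus an octave: an eleventh.
A#3 to Db5 spans 15 semitones — two semitones narrower than the perfect eleventh (17) — giving a doubly diminished eleventh.
(Equivalently, a compound doubly diminished fourth: a doubly diminished fourth plus an octave.)

doubly diminished 11th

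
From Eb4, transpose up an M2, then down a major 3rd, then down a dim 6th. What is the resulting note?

Eb4 up a major second → F4 (2 semitones).
Down a major third from F4: Db4 (4 semitones down).
A diminished sixth down from Db4 is F#3.

F#3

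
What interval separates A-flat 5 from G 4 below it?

Descending from Ab5 to G4 is the same interval as ascending G4 to Ab5.
G to A spans two letter names (G-A), plus an octave, so the interval is some kind of ninth.
G4 to Ab5 is 13 semitones, a half step short of the major ninth (14), so this is minor.
(Equivalently, a compound minor second: a minor second plus an octave.)

minor ninth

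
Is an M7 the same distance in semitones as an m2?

A major seventh spans 11 semitones; a minor second spans 1 semitone. They differ by 10.

No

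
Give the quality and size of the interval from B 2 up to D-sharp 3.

B to D spans three letter names (B-C-D): a third.
The major third spans 4 semitones, and B2 to D#3 is exactly 4 semitones — so this is a major third.

M3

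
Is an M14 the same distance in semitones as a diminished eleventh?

No

A major fourteenth is 23 semitones but a diminished eleventh is 16 semitones — different sizes.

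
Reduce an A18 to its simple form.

augmented 4th

Take out 2 octaves (14 from the number): 18 − 14 = 4.
Quality carries through unchanged, so the simple form is an augmented fourth.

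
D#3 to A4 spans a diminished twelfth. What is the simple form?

diminished 5th

Take out an octave (7 from the number): 12 − 7 = 5.
Quality carries through unchanged, so the simple form is a diminished fifth.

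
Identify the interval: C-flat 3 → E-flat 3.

major third

C to E spans three letter names (C-D-E) — that makes it a third of some quality.
Counting semitones, Cb3→Eb3 is 4, which is the major third.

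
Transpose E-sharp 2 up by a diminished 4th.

A 2

The fourth takes the letter from E up to A.
A diminished fourth is 4 semitones; 4 semitones up from E#2 gives A2.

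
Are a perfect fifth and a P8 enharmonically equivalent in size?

No

7 semitones (perfect fifth) vs 12 semitones (perfect octave): not equal.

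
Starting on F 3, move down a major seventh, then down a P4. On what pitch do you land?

D flat 2

A major seventh down from F3 is Gb2.
A perfect fourth down from Gb2 is Db2.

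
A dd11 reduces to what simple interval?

Each octave removed subtracts seven from the number: 11 − 7 = 4.
So a doubly diminished eleventh is an octave plus a doubly diminished fourth. The quality is unchanged.

dd4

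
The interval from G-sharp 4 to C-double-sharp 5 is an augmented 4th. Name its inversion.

Interval numbers invert to sum to nine: 4 + 5 = 9, so a fourth inverts to a fifth.
And augmented becomes diminished under inversion, so we get a diminished fifth.

d5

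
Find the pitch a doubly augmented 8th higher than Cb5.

For an octave the letter name doesn't change: still C, an octave up.
A doubly augmented octave is 14 semitones; 14 semitones up from Cb5 gives C#6.

C#6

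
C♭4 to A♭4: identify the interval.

C to A spans six letter names (C-D-E-F-G-A): a sixth.
The major sixth spans 9 semitones, and Cb4 to Ab4 is exactly 9 semitones — so this is a major sixth.

major sixth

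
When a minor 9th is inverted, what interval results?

major 7th

First reduce the compound minor ninth to its simple form, a minor second.
Interval numbers invert to sum to nine: 2 + 7 = 9, so a second inverts to a seventh.
And minor becomes major under inversion, so we get a major seventh.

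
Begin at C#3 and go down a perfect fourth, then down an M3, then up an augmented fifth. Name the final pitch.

A perfect fourth down from C#3 is G#2.
A major third down from G#2 is E2.
An augmented fifth up from E2 is B#2.

B#2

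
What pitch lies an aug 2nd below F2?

Ebb2

The second takes the letter from F down to E.
An augmented second spans 3 semitones, so from F2 the target pitch is Ebb2.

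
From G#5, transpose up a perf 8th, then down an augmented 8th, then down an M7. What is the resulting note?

Ab4

A perfect octave up from G#5 is G#6.
An augmented octave down from G#6 is G5.
Down a major seventh from G5: Ab4 (11 semitones down).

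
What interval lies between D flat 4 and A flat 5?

D to A spans five letter names (D-E-F-G-A), plus an octave — that makes it a twelfth of some quality.
Db4 to Ab5 is 19 semitones, matching the perfect twelfth exactly, so the quality is perfect.
(Equivalently, a compound perfect fifth: a perfect fifth plus an octave.)

perfect twelfth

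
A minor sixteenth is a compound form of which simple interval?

minor second

Each octave removed subtracts seven from the number: 16 − 14 = 2.
Quality carries through unchanged, so the simple form is a minor second.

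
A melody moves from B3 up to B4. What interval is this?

perfect 8th

B to B is the same letter name, plus an octave — that makes it an octave of some quality.
Counting semitones, B3→B4 is 12, which is the perfect octave.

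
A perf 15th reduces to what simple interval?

Each octave removed subtracts seven from the number: 15 − 7 = 8.
That makes a perfect fifteenth a compound perfect octave — an octave plus a perfect octave.

P8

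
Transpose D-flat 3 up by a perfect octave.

D-flat 4

For an octave the letter name doesn't change: still D, an octave up.
Moving 12 semitones up from Db3 (the size of a perfect octave) reaches Db4.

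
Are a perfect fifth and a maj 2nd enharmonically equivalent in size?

A perfect fifth is 7 semitones but a major second is 2 semitones — different sizes.

No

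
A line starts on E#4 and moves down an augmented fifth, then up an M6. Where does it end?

F#4

Down an augmented fifth from E#4: A3 (8 semitones down).
A3 up a major sixth → F#4 (9 semitones).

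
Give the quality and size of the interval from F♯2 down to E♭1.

Descending from F#2 to Eb1 is the same interval as ascending Eb1 to F#2.
E to F spans two letter names (E-F), plus an octave: a ninth.
Eb1 to F#2 spans 15 semitones — one semitone wider than the major ninth (14) — giving an augmented ninth.
(Equivalently, a compound augmented second: an augmented second plus an octave.)

augmented ninth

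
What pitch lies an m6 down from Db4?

F3

Six letter names down from D: F.
A minor sixth spans 8 semitones, so from Db4 the target pitch is F3.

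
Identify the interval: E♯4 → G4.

E to G spans three letter names (E-F-G) — that makes it a third of some quality.
The major third is 4 semitones; here we have 2, two semitones narrower: diminished.

diminished 3rd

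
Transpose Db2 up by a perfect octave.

An octave keeps the letter name D, an octave up from D.
A perfect octave spans 12 semitones, so from Db2 the target pitch is Db3.

Db3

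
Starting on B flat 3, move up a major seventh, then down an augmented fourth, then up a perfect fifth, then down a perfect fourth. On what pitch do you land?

F 4

Up a major seventh from Bb3: A4 (11 semitones up).
A4 down an augmented fourth → Eb4 (6 semitones).
A perfect fifth up from Eb4 is Bb4.
Bb4 down a perfect fourth → F4 (5 semitones).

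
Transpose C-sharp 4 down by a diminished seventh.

D-double-sharp 3

The seventh takes the letter from C down to D.
A diminished seventh is 9 semitones; 9 semitones down from C#4 gives D##3.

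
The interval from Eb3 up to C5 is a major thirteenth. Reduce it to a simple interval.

M6

Each octave removed subtracts seven from the number: 13 − 7 = 6.
So a major thirteenth is an octave plus a major sixth. The quality is unchanged.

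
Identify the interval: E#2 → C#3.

E to C spans six letter names (E-F-G-A-B-C), so the interval is some kind of sixth.
At 8 semitones, E#2→C#3 falls one short of a major sixth: minor.

minor sixth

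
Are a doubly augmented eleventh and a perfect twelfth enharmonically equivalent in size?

Yes

A doubly augmented eleventh = 19 semitones = a perfect twelfth; enharmonically equal.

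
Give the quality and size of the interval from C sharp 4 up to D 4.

minor second

C to D spans two letter names (C-D): a second.
C#4 to D4 is 1 semitone, a half step short of the major second (2), so this is minor.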